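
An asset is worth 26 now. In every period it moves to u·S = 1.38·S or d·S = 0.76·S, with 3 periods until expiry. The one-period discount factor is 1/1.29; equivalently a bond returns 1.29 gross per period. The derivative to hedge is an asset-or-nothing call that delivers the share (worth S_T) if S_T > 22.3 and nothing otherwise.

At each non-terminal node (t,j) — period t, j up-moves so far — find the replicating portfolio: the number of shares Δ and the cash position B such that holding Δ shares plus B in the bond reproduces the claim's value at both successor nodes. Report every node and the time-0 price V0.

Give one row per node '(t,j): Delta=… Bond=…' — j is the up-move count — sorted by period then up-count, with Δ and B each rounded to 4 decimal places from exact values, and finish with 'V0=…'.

Risk-neutral probability p* = (R−d)/(u−d) = (1.29−0.76)/(1.38−0.76) = 0.8548.
At expiry t=3: V(3,0)=0.0000, V(3,1)=0.0000, V(3,2)=37.6309, V(3,3)=68.3299
(2,0): S=15.0176. Δ = (V_up−V_dn)/(S_up−S_dn) = (0.0000−0.0000)/(20.7243−11.4134) = 0.0000. V = [p*·0.0000 + (1−p*)·0.0000]/1.29 = 0.0000. B = V − Δ·S = 0.0000.
(2,1): S=27.2688. Δ = (V_up−V_dn)/(S_up−S_dn) = (37.6309−0.0000)/(37.6309−20.7243) = 2.2258. V = [p*·37.6309 + (1−p*)·0.0000]/1.29 = 24.9367. B = V − Δ·S = -35.7583.
(2,2): S=49.5144. Δ = (V_up−V_dn)/(S_up−S_dn) = (68.3299−37.6309)/(68.3299−37.6309) = 1.0000. V = [p*·68.3299 + (1−p*)·37.6309]/1.29 = 49.5144. B = V − Δ·S = 0.0000.
(1,0): S=19.7600. Δ = (V_up−V_dn)/(S_up−S_dn) = (24.9367−0.0000)/(27.2688−15.0176) = 2.0355. V = [p*·24.9367 + (1−p*)·0.0000]/1.29 = 16.5247. B = V − Δ·S = -23.6958.
(1,1): S=35.8800. Δ = (V_up−V_dn)/(S_up−S_dn) = (49.5144−24.9367)/(49.5144−27.2688) = 1.1048. V = [p*·49.5144 + (1−p*)·24.9367]/1.29 = 35.6176. B = V − Δ·S = -4.0238.
(0,0): S=26.0000. Δ = (V_up−V_dn)/(S_up−S_dn) = (35.6176−16.5247)/(35.8800−19.7600) = 1.1844. V = [p*·35.6176 + (1−p*)·16.5247]/1.29 = 25.4620. B = V − Δ·S = -5.3329.
Root portfolio cost Δ·26+B reproduces V0=25.4620.

(0,0): Delta=1.1844 Bond=-5.3329
(1,0): Delta=2.0355 Bond=-23.6958
(1,1): Delta=1.1048 Bond=-4.0238
(2,0): Delta=0.0000 Bond=0.0000
(2,1): Delta=2.2258 Bond=-35.7583
(2,2): Delta=1.0000 Bond=0.0000
V0=25.4620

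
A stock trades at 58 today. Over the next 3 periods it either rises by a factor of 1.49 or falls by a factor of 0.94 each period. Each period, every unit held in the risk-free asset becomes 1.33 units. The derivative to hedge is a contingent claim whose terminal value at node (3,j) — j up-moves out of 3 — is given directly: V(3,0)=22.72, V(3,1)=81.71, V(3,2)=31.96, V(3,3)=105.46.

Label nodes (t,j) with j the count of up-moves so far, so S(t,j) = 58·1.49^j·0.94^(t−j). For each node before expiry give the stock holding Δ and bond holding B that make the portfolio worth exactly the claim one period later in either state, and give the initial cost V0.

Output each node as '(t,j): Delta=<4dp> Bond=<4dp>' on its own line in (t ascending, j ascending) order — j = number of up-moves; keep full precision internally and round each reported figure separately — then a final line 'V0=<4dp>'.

(0,0): Delta=0.3797 Bond=6.4131
(1,0): Delta=-0.4543 Bond=53.9952
(1,1): Delta=0.5955 Bond=-10.1231
(2,0): Delta=2.0928 Bond=-58.7213
(2,1): Delta=-1.1135 Bond=125.3664
(2,2): Delta=1.0378 Bond=-70.4197
V0=28.4338

No-arbitrage ⇒ martingale measure with p* = (R−d)/(u−d) = 0.7091.
Terminal values V(3,·): V(3,0)=22.7200, V(3,1)=81.7100, V(3,2)=31.9600, V(3,3)=105.4600
Node (2,0) S=51.2488: V=(p*·81.7100+(1−p*)·22.7200)/1.33=48.5333; Δ=(81.7100−22.7200)/(76.3607−48.1739)=2.0928; B=V−Δ·S=-58.7213
Node (2,1) S=81.2348: V=(p*·31.9600+(1−p*)·81.7100)/1.33=34.9118; Δ=(31.9600−81.7100)/(121.0399−76.3607)=-1.1135; B=V−Δ·S=125.3664
Node (2,2) S=128.7658: V=(p*·105.4600+(1−p*)·31.9600)/1.33=63.2167; Δ=(105.4600−31.9600)/(191.8610−121.0399)=1.0378; B=V−Δ·S=-70.4197
Node (1,0) S=54.5200: V=(p*·34.9118+(1−p*)·48.5333)/1.33=29.2289; Δ=(34.9118−48.5333)/(81.2348−51.2488)=-0.4543; B=V−Δ·S=53.9952
Node (1,1) S=86.4200: V=(p*·63.2167+(1−p*)·34.9118)/1.33=41.3403; Δ=(63.2167−34.9118)/(128.7658−81.2348)=0.5955; B=V−Δ·S=-10.1231
Node (0,0) S=58.0000: V=(p*·41.3403+(1−p*)·29.2289)/1.33=28.4338; Δ=(41.3403−29.2289)/(86.4200−54.5200)=0.3797; B=V−Δ·S=6.4131
Self-financing check: at every node Δ·S+B equals the discounted successor values.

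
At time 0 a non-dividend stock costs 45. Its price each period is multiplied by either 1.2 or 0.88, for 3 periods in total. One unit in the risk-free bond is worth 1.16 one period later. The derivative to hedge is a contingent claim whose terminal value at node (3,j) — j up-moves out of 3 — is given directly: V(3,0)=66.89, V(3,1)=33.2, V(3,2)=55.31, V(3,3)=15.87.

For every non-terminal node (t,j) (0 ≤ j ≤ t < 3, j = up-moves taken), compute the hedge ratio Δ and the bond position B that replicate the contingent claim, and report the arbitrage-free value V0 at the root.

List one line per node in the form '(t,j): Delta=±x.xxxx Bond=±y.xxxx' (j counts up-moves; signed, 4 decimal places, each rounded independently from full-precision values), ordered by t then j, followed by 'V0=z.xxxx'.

No-arbitrage ⇒ martingale measure with p* = (R−d)/(u−d) = 0.8750.
At expiry t=3: V(3,0)=66.8900, V(3,1)=33.2000, V(3,2)=55.3100, V(3,3)=15.8700
  t=2,j=0: stock 34.8480 → up 41.8176 (V=33.2000), down 30.6662 (V=66.8900). Price 32.2511; hedge Δ=-3.0212, bond B=137.5323.
  t=2,j=1: stock 47.5200 → up 57.0240 (V=55.3100), down 41.8176 (V=33.2000). Price 45.2985; hedge Δ=1.4540, bond B=-23.7953.
  t=2,j=2: stock 64.8000 → up 77.7600 (V=15.8700), down 57.0240 (V=55.3100). Price 17.9310; hedge Δ=-1.9020, bond B=141.1810.
  t=1,j=0: stock 39.6000 → up 47.5200 (V=45.2985), down 34.8480 (V=32.2511). Price 37.6445; hedge Δ=1.0296, bond B=-3.1287.
  t=1,j=1: stock 54.0000 → up 64.8000 (V=17.9310), down 47.5200 (V=45.2985). Price 18.4069; hedge Δ=-1.5838, bond B=103.9302.
  t=0,j=0: stock 45.0000 → up 54.0000 (V=18.4069), down 39.6000 (V=37.6445). Price 17.9410; hedge Δ=-1.3359, bond B=78.0585.
Self-financing check: at every node Δ·S+B equals the discounted successor values.

(0,0): Delta=-1.3359 Bond=78.0585
(1,0): Delta=1.0296 Bond=-3.1287
(1,1): Delta=-1.5838 Bond=103.9302
(2,0): Delta=-3.0212 Bond=137.5323
(2,1): Delta=1.4540 Bond=-23.7953
(2,2): Delta=-1.9020 Bond=141.1810
V0=17.9410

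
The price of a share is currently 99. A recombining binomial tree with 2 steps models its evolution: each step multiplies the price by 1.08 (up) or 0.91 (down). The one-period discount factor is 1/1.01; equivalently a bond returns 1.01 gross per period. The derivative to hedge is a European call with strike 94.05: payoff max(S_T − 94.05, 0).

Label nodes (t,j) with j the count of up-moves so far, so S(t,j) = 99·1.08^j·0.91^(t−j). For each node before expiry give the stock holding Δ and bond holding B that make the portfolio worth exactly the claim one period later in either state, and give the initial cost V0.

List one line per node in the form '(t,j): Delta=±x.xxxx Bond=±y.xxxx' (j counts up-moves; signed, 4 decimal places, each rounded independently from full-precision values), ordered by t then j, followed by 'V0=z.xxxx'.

(0,0): Delta=0.7077 Bond=-61.2497
(1,0): Delta=0.2120 Bond=-17.2100
(1,1): Delta=1.0000 Bond=-93.1188
V0=8.8090

Risk-neutral probability p* = (R−d)/(u−d) = (1.01−0.91)/(1.08−0.91) = 0.5882.
Terminal values V(2,·): V(2,0)=0.0000, V(2,1)=3.2472, V(2,2)=21.4236
  t=1,j=0: stock 90.0900 → up 97.2972 (V=3.2472), down 81.9819 (V=0.0000). Price 1.8912; hedge Δ=0.2120, bond B=-17.2100.
  t=1,j=1: stock 106.9200 → up 115.4736 (V=21.4236), down 97.2972 (V=3.2472). Price 13.8012; hedge Δ=1.0000, bond B=-93.1188.
  t=0,j=0: stock 99.0000 → up 106.9200 (V=13.8012), down 90.0900 (V=1.8912). Price 8.8090; hedge Δ=0.7077, bond B=-61.2497.
Each (Δ,B) replicates both successor values, so the strategy is self-financing and V0 is arbitrage-free.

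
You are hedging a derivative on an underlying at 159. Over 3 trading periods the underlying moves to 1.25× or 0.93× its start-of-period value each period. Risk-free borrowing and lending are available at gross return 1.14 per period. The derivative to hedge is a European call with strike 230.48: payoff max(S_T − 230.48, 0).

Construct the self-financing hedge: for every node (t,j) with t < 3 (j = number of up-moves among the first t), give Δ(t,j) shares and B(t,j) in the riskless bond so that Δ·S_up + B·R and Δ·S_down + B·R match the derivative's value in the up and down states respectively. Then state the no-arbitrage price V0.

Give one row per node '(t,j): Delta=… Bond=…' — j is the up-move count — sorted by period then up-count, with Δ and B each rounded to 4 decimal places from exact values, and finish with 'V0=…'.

(0,0): Delta=0.5217 Bond=-67.4990
(1,0): Delta=0.0069 Bond=-0.8319
(1,1): Delta=0.7223 Bond=-116.8197
(2,0): Delta=0.0000 Bond=0.0000
(2,1): Delta=0.0096 Bond=-1.4452
(2,2): Delta=1.0000 Bond=-202.1754
V0=15.4437

Under the risk-neutral measure, an up-move has probability p* = (R−d)/(u−d) = 0.6562 and values discount at R = 1.14.
At expiry t=3: V(3,0)=0.0000, V(3,1)=0.0000, V(3,2)=0.5669, V(3,3)=80.0669
  t=2,j=0: stock 137.5191 → up 171.8989 (V=0.0000), down 127.8928 (V=0.0000). Price 0.0000; hedge Δ=0.0000, bond B=0.0000.
  t=2,j=1: stock 184.8375 → up 231.0469 (V=0.5669), down 171.8989 (V=0.0000). Price 0.3263; hedge Δ=0.0096, bond B=-1.4452.
  t=2,j=2: stock 248.4375 → up 310.5469 (V=80.0669), down 231.0469 (V=0.5669). Price 46.2621; hedge Δ=1.0000, bond B=-202.1754.
  t=1,j=0: stock 147.8700 → up 184.8375 (V=0.3263), down 137.5191 (V=0.0000). Price 0.1879; hedge Δ=0.0069, bond B=-0.8319.
  t=1,j=1: stock 198.7500 → up 248.4375 (V=46.2621), down 184.8375 (V=0.3263). Price 26.7295; hedge Δ=0.7223, bond B=-116.8197.
  t=0,j=0: stock 159.0000 → up 198.7500 (V=26.7295), down 147.8700 (V=0.1879). Price 15.4437; hedge Δ=0.5217, bond B=-67.4990.
Self-financing check: at every node Δ·S+B equals the discounted successor values.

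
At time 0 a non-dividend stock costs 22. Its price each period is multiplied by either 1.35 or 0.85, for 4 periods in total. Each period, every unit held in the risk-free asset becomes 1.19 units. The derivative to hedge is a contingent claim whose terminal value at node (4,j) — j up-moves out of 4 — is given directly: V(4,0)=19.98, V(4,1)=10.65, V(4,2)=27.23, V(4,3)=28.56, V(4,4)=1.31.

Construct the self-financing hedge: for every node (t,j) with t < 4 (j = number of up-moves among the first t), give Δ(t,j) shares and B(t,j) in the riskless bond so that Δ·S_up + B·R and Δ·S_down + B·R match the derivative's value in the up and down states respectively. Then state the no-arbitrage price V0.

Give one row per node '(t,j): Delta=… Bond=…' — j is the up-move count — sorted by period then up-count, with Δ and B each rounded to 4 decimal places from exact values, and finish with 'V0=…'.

(0,0): Delta=-0.2600 Bond=16.0279
(1,0): Delta=0.5193 Bond=4.5005
(1,1): Delta=-0.4909 Bond=25.9309
(2,0): Delta=0.8764 Bond=-0.3216
(2,1): Delta=0.4134 Bond=8.0273
(2,2): Delta=-0.7589 Bond=41.6015
(3,0): Delta=-1.3811 Bond=30.1185
(3,1): Delta=1.5453 Bond=-14.7361
(3,2): Delta=0.0780 Bond=20.9824
(3,3): Delta=-1.0069 Bond=62.9286
V0=10.3072

Under the risk-neutral measure, an up-move has probability p* = (R−d)/(u−d) = 0.6800 and values discount at R = 1.19.
Terminal values V(4,·): V(4,0)=19.9800, V(4,1)=10.6500, V(4,2)=27.2300, V(4,3)=28.5600, V(4,4)=1.3100
Node (3,0) S=13.5107: V=(p*·10.6500+(1−p*)·19.9800)/1.19=11.4585; Δ=(10.6500−19.9800)/(18.2395−11.4841)=-1.3811; B=V−Δ·S=30.1185
Node (3,1) S=21.4582: V=(p*·27.2300+(1−p*)·10.6500)/1.19=18.4239; Δ=(27.2300−10.6500)/(28.9686−18.2395)=1.5453; B=V−Δ·S=-14.7361
Node (3,2) S=34.0808: V=(p*·28.5600+(1−p*)·27.2300)/1.19=23.6424; Δ=(28.5600−27.2300)/(46.0090−28.9686)=0.0780; B=V−Δ·S=20.9824
Node (3,3) S=54.1283: V=(p*·1.3100+(1−p*)·28.5600)/1.19=8.4286; Δ=(1.3100−28.5600)/(73.0731−46.0090)=-1.0069; B=V−Δ·S=62.9286
Node (2,0) S=15.8950: V=(p*·18.4239+(1−p*)·11.4585)/1.19=13.6092; Δ=(18.4239−11.4585)/(21.4582−13.5107)=0.8764; B=V−Δ·S=-0.3216
Node (2,1) S=25.2450: V=(p*·23.6424+(1−p*)·18.4239)/1.19=18.4642; Δ=(23.6424−18.4239)/(34.0808−21.4582)=0.4134; B=V−Δ·S=8.0273
Node (2,2) S=40.0950: V=(p*·8.4286+(1−p*)·23.6424)/1.19=11.1739; Δ=(8.4286−23.6424)/(54.1283−34.0808)=-0.7589; B=V−Δ·S=41.6015
Node (1,0) S=18.7000: V=(p*·18.4642+(1−p*)·13.6092)/1.19=14.2106; Δ=(18.4642−13.6092)/(25.2450−15.8950)=0.5193; B=V−Δ·S=4.5005
Node (1,1) S=29.7000: V=(p*·11.1739+(1−p*)·18.4642)/1.19=11.3503; Δ=(11.1739−18.4642)/(40.0950−25.2450)=-0.4909; B=V−Δ·S=25.9309
Node (0,0) S=22.0000: V=(p*·11.3503+(1−p*)·14.2106)/1.19=10.3072; Δ=(11.3503−14.2106)/(29.7000−18.7000)=-0.2600; B=V−Δ·S=16.0279
The time-0 hedge costs 10.3072, which is the no-arbitrage price.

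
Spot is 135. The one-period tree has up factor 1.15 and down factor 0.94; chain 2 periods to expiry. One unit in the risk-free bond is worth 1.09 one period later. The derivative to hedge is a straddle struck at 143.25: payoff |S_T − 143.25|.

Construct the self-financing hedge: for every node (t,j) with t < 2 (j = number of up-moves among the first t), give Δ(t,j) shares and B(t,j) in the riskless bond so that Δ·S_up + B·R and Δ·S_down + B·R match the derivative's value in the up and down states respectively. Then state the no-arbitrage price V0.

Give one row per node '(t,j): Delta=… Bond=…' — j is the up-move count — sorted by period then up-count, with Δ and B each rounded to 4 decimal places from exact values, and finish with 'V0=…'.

Risk-neutral probability p* = (R−d)/(u−d) = (1.09−0.94)/(1.15−0.94) = 0.7143.
At expiry t=2: V(2,0)=23.9640, V(2,1)=2.6850, V(2,2)=35.2875
  t=1,j=0: stock 126.9000 → up 145.9350 (V=2.6850), down 119.2860 (V=23.9640). Price 8.0410; hedge Δ=-0.7985, bond B=109.3696.
  t=1,j=1: stock 155.2500 → up 178.5375 (V=35.2875), down 145.9350 (V=2.6850). Price 23.8280; hedge Δ=1.0000, bond B=-131.4220.
  t=0,j=0: stock 135.0000 → up 155.2500 (V=23.8280), down 126.9000 (V=8.0410). Price 17.7224; hedge Δ=0.5569, bond B=-57.4536.
Self-financing check: at every node Δ·S+B equals the discounted successor values.

(0,0): Delta=0.5569 Bond=-57.4536
(1,0): Delta=-0.7985 Bond=109.3696
(1,1): Delta=1.0000 Bond=-131.4220
V0=17.7224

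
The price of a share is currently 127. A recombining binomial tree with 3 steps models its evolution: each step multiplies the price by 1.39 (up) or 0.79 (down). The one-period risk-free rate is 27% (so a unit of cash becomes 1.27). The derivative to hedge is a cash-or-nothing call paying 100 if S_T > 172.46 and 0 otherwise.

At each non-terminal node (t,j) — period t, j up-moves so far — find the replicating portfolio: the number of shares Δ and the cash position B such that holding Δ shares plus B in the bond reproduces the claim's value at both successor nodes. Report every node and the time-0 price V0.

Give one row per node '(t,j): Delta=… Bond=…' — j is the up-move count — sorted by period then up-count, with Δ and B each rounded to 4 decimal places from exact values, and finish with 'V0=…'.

Under the risk-neutral measure, an up-move has probability p* = (R−d)/(u−d) = 0.8000 and values discount at R = 1.27.
Terminal values V(3,·): V(3,0)=0.0000, V(3,1)=0.0000, V(3,2)=100.0000, V(3,3)=100.0000
Node (2,0) S=79.2607: V=(p*·0.0000+(1−p*)·0.0000)/1.27=0.0000; Δ=(0.0000−0.0000)/(110.1724−62.6160)=0.0000; B=V−Δ·S=0.0000
Node (2,1) S=139.4587: V=(p*·100.0000+(1−p*)·0.0000)/1.27=62.9921; Δ=(100.0000−0.0000)/(193.8476−110.1724)=1.1951; B=V−Δ·S=-103.6745
Node (2,2) S=245.3767: V=(p*·100.0000+(1−p*)·100.0000)/1.27=78.7402; Δ=(100.0000−100.0000)/(341.0736−193.8476)=0.0000; B=V−Δ·S=78.7402
Node (1,0) S=100.3300: V=(p*·62.9921+(1−p*)·0.0000)/1.27=39.6801; Δ=(62.9921−0.0000)/(139.4587−79.2607)=1.0464; B=V−Δ·S=-65.3068
Node (1,1) S=176.5300: V=(p*·78.7402+(1−p*)·62.9921)/1.27=59.5201; Δ=(78.7402−62.9921)/(245.3767−139.4587)=0.1487; B=V−Δ·S=33.2734
Node (0,0) S=127.0000: V=(p*·59.5201+(1−p*)·39.6801)/1.27=43.7418; Δ=(59.5201−39.6801)/(176.5300−100.3300)=0.2604; B=V−Δ·S=10.6751
Check: Δ(0,0)·S0 + B(0,0) = 43.7418 = V0.

(0,0): Delta=0.2604 Bond=10.6751
(1,0): Delta=1.0464 Bond=-65.3068
(1,1): Delta=0.1487 Bond=33.2734
(2,0): Delta=0.0000 Bond=0.0000
(2,1): Delta=1.1951 Bond=-103.6745
(2,2): Delta=0.0000 Bond=78.7402
V0=43.7418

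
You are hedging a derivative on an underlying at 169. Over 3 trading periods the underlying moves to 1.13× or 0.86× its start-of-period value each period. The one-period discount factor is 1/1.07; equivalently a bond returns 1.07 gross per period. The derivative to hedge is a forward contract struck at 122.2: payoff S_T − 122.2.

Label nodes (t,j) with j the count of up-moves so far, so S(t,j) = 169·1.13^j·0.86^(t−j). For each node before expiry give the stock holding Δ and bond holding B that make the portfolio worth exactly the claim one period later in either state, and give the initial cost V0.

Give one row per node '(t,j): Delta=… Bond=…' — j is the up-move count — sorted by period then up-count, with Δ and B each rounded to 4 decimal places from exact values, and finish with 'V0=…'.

The replicating-portfolio and risk-neutral prices coincide; use p* = (1.07−0.86)/(1.13−0.86) = 0.7778 for the latter.
At expiry t=3: V(3,0)=-14.7065, V(3,1)=19.0414, V(3,2)=63.3846, V(3,3)=121.6496
  t=2,j=0: stock 124.9924 → up 141.2414 (V=19.0414), down 107.4935 (V=-14.7065). Price 10.7868; hedge Δ=1.0000, bond B=-114.2056.
  t=2,j=1: stock 164.2342 → up 185.5846 (V=63.3846), down 141.2414 (V=19.0414). Price 50.0286; hedge Δ=1.0000, bond B=-114.2056.
  t=2,j=2: stock 215.7961 → up 243.8496 (V=121.6496), down 185.5846 (V=63.3846). Price 101.5905; hedge Δ=1.0000, bond B=-114.2056.
  t=1,j=0: stock 145.3400 → up 164.2342 (V=50.0286), down 124.9924 (V=10.7868). Price 38.6058; hedge Δ=1.0000, bond B=-106.7342.
  t=1,j=1: stock 190.9700 → up 215.7961 (V=101.5905), down 164.2342 (V=50.0286). Price 84.2358; hedge Δ=1.0000, bond B=-106.7342.
  t=0,j=0: stock 169.0000 → up 190.9700 (V=84.2358), down 145.3400 (V=38.6058). Price 69.2484; hedge Δ=1.0000, bond B=-99.7516.
Check: Δ(0,0)·S0 + B(0,0) = 69.2484 = V0.

(0,0): Delta=1.0000 Bond=-99.7516
(1,0): Delta=1.0000 Bond=-106.7342
(1,1): Delta=1.0000 Bond=-106.7342
(2,0): Delta=1.0000 Bond=-114.2056
(2,1): Delta=1.0000 Bond=-114.2056
(2,2): Delta=1.0000 Bond=-114.2056
V0=69.2484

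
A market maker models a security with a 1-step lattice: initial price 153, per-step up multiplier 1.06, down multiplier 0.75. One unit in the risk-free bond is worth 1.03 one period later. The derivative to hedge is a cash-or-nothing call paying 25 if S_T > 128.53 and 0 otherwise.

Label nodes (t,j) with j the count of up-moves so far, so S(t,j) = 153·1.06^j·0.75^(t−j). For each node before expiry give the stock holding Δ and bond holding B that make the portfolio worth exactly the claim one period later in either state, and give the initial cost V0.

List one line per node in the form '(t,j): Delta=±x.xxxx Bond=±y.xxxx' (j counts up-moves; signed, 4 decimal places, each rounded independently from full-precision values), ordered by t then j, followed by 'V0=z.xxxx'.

(0,0): Delta=0.5271 Bond=-58.7222
V0=21.9230

Since d<R<u, set p* = (R−d)/(u−d) = 0.9032; price each node as the discounted p*-expectation of its children.
Terminal payoffs: V(1,0)=0.0000, V(1,1)=25.0000
Node (0,0) S=153.0000: V=(p*·25.0000+(1−p*)·0.0000)/1.03=21.9230; Δ=(25.0000−0.0000)/(162.1800−114.7500)=0.5271; B=V−Δ·S=-58.7222
Root portfolio cost Δ·153+B reproduces V0=21.9230.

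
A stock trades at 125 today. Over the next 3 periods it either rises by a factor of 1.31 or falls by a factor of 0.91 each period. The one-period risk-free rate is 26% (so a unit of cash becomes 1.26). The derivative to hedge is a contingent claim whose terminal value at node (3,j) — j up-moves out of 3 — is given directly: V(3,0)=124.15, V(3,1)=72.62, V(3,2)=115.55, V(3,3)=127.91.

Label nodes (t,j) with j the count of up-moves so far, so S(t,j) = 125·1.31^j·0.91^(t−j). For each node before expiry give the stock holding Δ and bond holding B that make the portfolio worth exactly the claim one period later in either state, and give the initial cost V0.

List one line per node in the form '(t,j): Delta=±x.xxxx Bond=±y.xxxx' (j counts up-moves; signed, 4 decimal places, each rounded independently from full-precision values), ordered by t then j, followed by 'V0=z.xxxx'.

Since d<R<u, set p* = (R−d)/(u−d) = 0.8750; price each node as the discounted p*-expectation of its children.
Terminal payoffs: V(3,0)=124.1500, V(3,1)=72.6200, V(3,2)=115.5500, V(3,3)=127.9100
Node (2,0) S=103.5125: V=(p*·72.6200+(1−p*)·124.1500)/1.26=62.7470; Δ=(72.6200−124.1500)/(135.6014−94.1964)=-1.2445; B=V−Δ·S=191.5720
Node (2,1) S=149.0125: V=(p*·115.5500+(1−p*)·72.6200)/1.26=87.4474; Δ=(115.5500−72.6200)/(195.2064−135.6014)=0.7202; B=V−Δ·S=-19.8776
Node (2,2) S=214.5125: V=(p*·127.9100+(1−p*)·115.5500)/1.26=100.2897; Δ=(127.9100−115.5500)/(281.0114−195.2064)=0.1440; B=V−Δ·S=69.3897
Node (1,0) S=113.7500: V=(p*·87.4474+(1−p*)·62.7470)/1.26=66.9523; Δ=(87.4474−62.7470)/(149.0125−103.5125)=0.5429; B=V−Δ·S=5.2013
Node (1,1) S=163.7500: V=(p*·100.2897+(1−p*)·87.4474)/1.26=78.3210; Δ=(100.2897−87.4474)/(214.5125−149.0125)=0.1961; B=V−Δ·S=46.2153
Node (0,0) S=125.0000: V=(p*·78.3210+(1−p*)·66.9523)/1.26=61.0316; Δ=(78.3210−66.9523)/(163.7500−113.7500)=0.2274; B=V−Δ·S=32.6100
Root portfolio cost Δ·125+B reproduces V0=61.0316.

(0,0): Delta=0.2274 Bond=32.6100
(1,0): Delta=0.5429 Bond=5.2013
(1,1): Delta=0.1961 Bond=46.2153
(2,0): Delta=-1.2445 Bond=191.5720
(2,1): Delta=0.7202 Bond=-19.8776
(2,2): Delta=0.1440 Bond=69.3897
V0=61.0316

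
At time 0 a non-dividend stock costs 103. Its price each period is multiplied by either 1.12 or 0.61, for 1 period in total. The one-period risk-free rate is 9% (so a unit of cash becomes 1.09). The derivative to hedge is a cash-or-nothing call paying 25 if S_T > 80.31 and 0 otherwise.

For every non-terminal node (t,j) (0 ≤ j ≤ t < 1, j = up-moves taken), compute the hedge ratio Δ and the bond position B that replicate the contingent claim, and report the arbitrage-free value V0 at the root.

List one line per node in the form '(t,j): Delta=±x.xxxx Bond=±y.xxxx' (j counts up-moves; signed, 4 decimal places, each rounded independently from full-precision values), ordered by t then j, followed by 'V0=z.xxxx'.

(0,0): Delta=0.4759 Bond=-27.4330
V0=21.5866

Since d<R<u, set p* = (R−d)/(u−d) = 0.9412; price each node as the discounted p*-expectation of its children.
Payoff layer (t=1): V(1,0)=0.0000, V(1,1)=25.0000
(0,0): S=103.0000. Δ = (V_up−V_dn)/(S_up−S_dn) = (25.0000−0.0000)/(115.3600−62.8300) = 0.4759. V = [p*·25.0000 + (1−p*)·0.0000]/1.09 = 21.5866. B = V − Δ·S = -27.4330.
The time-0 hedge costs 21.5866, which is the no-arbitrage price.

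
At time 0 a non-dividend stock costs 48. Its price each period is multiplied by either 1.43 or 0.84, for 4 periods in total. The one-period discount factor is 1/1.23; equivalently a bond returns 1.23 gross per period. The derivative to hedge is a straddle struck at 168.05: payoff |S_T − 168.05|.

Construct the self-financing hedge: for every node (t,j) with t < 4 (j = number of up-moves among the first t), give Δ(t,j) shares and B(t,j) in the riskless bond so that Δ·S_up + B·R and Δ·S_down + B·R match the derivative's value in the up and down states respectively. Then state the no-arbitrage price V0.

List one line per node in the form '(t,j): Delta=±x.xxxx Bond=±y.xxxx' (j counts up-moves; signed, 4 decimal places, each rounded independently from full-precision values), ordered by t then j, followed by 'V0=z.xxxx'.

(0,0): Delta=-0.6419 Bond=61.6827
(1,0): Delta=-1.0000 Bond=90.3074
(1,1): Delta=-0.5341 Bond=68.4658
(2,0): Delta=-1.0000 Bond=111.0781
(2,1): Delta=-1.0000 Bond=111.0781
(2,2): Delta=-0.3937 Bond=70.4359
(3,0): Delta=-1.0000 Bond=136.6260
(3,1): Delta=-1.0000 Bond=136.6260
(3,2): Delta=-1.0000 Bond=136.6260
(3,3): Delta=-0.2111 Bond=61.0004
V0=30.8704

No-arbitrage ⇒ martingale measure with p* = (R−d)/(u−d) = 0.6610.
Terminal values V(4,·): V(4,0)=144.1522, V(4,1)=127.3668, V(4,2)=98.7917, V(4,3)=50.1460, V(4,4)=32.6676
Node (3,0) S=28.4498: V=(p*·127.3668+(1−p*)·144.1522)/1.23=108.1762; Δ=(127.3668−144.1522)/(40.6832−23.8978)=-1.0000; B=V−Δ·S=136.6260
Node (3,1) S=48.4324: V=(p*·98.7917+(1−p*)·127.3668)/1.23=88.1936; Δ=(98.7917−127.3668)/(69.2583−40.6832)=-1.0000; B=V−Δ·S=136.6260
Node (3,2) S=82.4504: V=(p*·50.1460+(1−p*)·98.7917)/1.23=54.1756; Δ=(50.1460−98.7917)/(117.9040−69.2583)=-1.0000; B=V−Δ·S=136.6260
Node (3,3) S=140.3619: V=(p*·32.6676+(1−p*)·50.1460)/1.23=31.3760; Δ=(32.6676−50.1460)/(200.7176−117.9040)=-0.2111; B=V−Δ·S=61.0004
Node (2,0) S=33.8688: V=(p*·88.1936+(1−p*)·108.1762)/1.23=77.2093; Δ=(88.1936−108.1762)/(48.4324−28.4498)=-1.0000; B=V−Δ·S=111.0781
Node (2,1) S=57.6576: V=(p*·54.1756+(1−p*)·88.1936)/1.23=53.4205; Δ=(54.1756−88.1936)/(82.4504−48.4324)=-1.0000; B=V−Δ·S=111.0781
Node (2,2) S=98.1552: V=(p*·31.3760+(1−p*)·54.1756)/1.23=31.7924; Δ=(31.3760−54.1756)/(140.3619−82.4504)=-0.3937; B=V−Δ·S=70.4359
Node (1,0) S=40.3200: V=(p*·53.4205+(1−p*)·77.2093)/1.23=49.9874; Δ=(53.4205−77.2093)/(57.6576−33.8688)=-1.0000; B=V−Δ·S=90.3074
Node (1,1) S=68.6400: V=(p*·31.7924+(1−p*)·53.4205)/1.23=31.8081; Δ=(31.7924−53.4205)/(98.1552−57.6576)=-0.5341; B=V−Δ·S=68.4658
Node (0,0) S=48.0000: V=(p*·31.8081+(1−p*)·49.9874)/1.23=30.8704; Δ=(31.8081−49.9874)/(68.6400−40.3200)=-0.6419; B=V−Δ·S=61.6827
Root portfolio cost Δ·48+B reproduces V0=30.8704.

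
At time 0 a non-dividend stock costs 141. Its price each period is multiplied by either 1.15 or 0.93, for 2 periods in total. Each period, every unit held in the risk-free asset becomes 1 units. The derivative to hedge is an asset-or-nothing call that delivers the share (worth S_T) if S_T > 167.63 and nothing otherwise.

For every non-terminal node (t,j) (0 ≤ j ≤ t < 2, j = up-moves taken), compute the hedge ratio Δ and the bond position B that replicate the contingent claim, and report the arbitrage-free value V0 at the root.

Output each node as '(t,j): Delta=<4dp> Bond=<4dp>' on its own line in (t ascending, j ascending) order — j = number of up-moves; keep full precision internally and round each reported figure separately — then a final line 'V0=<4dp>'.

(0,0): Delta=1.9127 Bond=-250.8132
(1,0): Delta=0.0000 Bond=0.0000
(1,1): Delta=5.2273 Bond=-788.2701
V0=18.8784

Since d<R<u, set p* = (R−d)/(u−d) = 0.3182; price each node as the discounted p*-expectation of its children.
At expiry t=2: V(2,0)=0.0000, V(2,1)=0.0000, V(2,2)=186.4725
  t=1,j=0: stock 131.1300 → up 150.7995 (V=0.0000), down 121.9509 (V=0.0000). Price 0.0000; hedge Δ=0.0000, bond B=0.0000.
  t=1,j=1: stock 162.1500 → up 186.4725 (V=186.4725), down 150.7995 (V=0.0000). Price 59.3322; hedge Δ=5.2273, bond B=-788.2701.
  t=0,j=0: stock 141.0000 → up 162.1500 (V=59.3322), down 131.1300 (V=0.0000). Price 18.8784; hedge Δ=1.9127, bond B=-250.8132.
Each (Δ,B) replicates both successor values, so the strategy is self-financing and V0 is arbitrage-free.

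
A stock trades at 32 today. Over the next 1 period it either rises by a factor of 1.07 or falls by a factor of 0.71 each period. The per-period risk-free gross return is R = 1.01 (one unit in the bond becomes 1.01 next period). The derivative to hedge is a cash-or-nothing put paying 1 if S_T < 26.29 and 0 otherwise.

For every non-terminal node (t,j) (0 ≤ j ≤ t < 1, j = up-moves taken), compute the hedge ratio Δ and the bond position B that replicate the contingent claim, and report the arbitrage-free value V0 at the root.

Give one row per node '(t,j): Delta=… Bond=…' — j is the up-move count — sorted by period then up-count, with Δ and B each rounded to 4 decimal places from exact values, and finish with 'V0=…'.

(0,0): Delta=-0.0868 Bond=2.9428
V0=0.1650

No-arbitrage ⇒ martingale measure with p* = (R−d)/(u−d) = 0.8333.
Terminal values V(1,·): V(1,0)=1.0000, V(1,1)=0.0000
  t=0,j=0: stock 32.0000 → up 34.2400 (V=0.0000), down 22.7200 (V=1.0000). Price 0.1650; hedge Δ=-0.0868, bond B=2.9428.
Each (Δ,B) replicates both successor values, so the strategy is self-financing and V0 is arbitrage-free.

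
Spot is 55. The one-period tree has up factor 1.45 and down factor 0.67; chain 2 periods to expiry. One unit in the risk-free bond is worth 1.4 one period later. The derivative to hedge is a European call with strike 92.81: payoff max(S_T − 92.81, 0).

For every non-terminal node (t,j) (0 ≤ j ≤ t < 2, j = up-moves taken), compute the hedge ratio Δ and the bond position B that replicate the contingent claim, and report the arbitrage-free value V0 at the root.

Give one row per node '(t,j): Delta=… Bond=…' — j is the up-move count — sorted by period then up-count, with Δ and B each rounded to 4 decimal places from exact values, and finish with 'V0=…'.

No-arbitrage ⇒ martingale measure with p* = (R−d)/(u−d) = 0.9359.
Payoff layer (t=2): V(2,0)=0.0000, V(2,1)=0.0000, V(2,2)=22.8275
Node (1,0) S=36.8500: V=(p*·0.0000+(1−p*)·0.0000)/1.4=0.0000; Δ=(0.0000−0.0000)/(53.4325−24.6895)=0.0000; B=V−Δ·S=0.0000
Node (1,1) S=79.7500: V=(p*·22.8275+(1−p*)·0.0000)/1.4=15.2601; Δ=(22.8275−0.0000)/(115.6375−53.4325)=0.3670; B=V−Δ·S=-14.0059
Node (0,0) S=55.0000: V=(p*·15.2601+(1−p*)·0.0000)/1.4=10.2014; Δ=(15.2601−0.0000)/(79.7500−36.8500)=0.3557; B=V−Δ·S=-9.3629
Root portfolio cost Δ·55+B reproduces V0=10.2014.

(0,0): Delta=0.3557 Bond=-9.3629
(1,0): Delta=0.0000 Bond=0.0000
(1,1): Delta=0.3670 Bond=-14.0059
V0=10.2014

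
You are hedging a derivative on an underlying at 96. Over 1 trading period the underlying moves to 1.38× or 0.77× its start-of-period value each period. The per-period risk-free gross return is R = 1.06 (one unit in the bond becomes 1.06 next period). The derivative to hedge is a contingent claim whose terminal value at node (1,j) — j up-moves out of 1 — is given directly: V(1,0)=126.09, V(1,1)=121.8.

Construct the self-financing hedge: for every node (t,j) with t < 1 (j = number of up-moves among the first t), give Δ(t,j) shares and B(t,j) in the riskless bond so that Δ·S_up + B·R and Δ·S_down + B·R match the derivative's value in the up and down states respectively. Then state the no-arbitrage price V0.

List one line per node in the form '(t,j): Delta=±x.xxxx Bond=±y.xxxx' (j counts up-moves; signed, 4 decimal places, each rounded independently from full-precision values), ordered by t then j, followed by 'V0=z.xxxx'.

The replicating-portfolio and risk-neutral prices coincide; use p* = (1.06−0.77)/(1.38−0.77) = 0.4754 for the latter.
Terminal payoffs: V(1,0)=126.0900, V(1,1)=121.8000
Node (0,0) S=96.0000: V=(p*·121.8000+(1−p*)·126.0900)/1.06=117.0288; Δ=(121.8000−126.0900)/(132.4800−73.9200)=-0.0733; B=V−Δ·S=124.0616
Root portfolio cost Δ·96+B reproduces V0=117.0288.

(0,0): Delta=-0.0733 Bond=124.0616
V0=117.0288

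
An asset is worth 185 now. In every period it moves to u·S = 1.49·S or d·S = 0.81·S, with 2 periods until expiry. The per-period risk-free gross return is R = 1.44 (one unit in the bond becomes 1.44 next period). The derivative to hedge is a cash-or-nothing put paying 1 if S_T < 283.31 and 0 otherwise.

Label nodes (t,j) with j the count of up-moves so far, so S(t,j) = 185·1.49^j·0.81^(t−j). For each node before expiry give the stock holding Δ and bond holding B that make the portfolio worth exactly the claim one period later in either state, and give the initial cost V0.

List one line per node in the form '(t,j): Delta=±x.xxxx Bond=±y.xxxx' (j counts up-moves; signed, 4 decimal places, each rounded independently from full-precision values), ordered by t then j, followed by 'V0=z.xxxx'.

(0,0): Delta=-0.0051 Bond=1.0145
(1,0): Delta=0.0000 Bond=0.6944
(1,1): Delta=-0.0053 Bond=1.5217
V0=0.0683

Under the risk-neutral measure, an up-move has probability p* = (R−d)/(u−d) = 0.9265 and values discount at R = 1.44.
Payoff layer (t=2): V(2,0)=1.0000, V(2,1)=1.0000, V(2,2)=0.0000
Node (1,0) S=149.8500: V=(p*·1.0000+(1−p*)·1.0000)/1.44=0.6944; Δ=(1.0000−1.0000)/(223.2765−121.3785)=0.0000; B=V−Δ·S=0.6944
Node (1,1) S=275.6500: V=(p*·0.0000+(1−p*)·1.0000)/1.44=0.0511; Δ=(0.0000−1.0000)/(410.7185−223.2765)=-0.0053; B=V−Δ·S=1.5217
Node (0,0) S=185.0000: V=(p*·0.0511+(1−p*)·0.6944)/1.44=0.0683; Δ=(0.0511−0.6944)/(275.6500−149.8500)=-0.0051; B=V−Δ·S=1.0145
Root portfolio cost Δ·185+B reproduces V0=0.0683.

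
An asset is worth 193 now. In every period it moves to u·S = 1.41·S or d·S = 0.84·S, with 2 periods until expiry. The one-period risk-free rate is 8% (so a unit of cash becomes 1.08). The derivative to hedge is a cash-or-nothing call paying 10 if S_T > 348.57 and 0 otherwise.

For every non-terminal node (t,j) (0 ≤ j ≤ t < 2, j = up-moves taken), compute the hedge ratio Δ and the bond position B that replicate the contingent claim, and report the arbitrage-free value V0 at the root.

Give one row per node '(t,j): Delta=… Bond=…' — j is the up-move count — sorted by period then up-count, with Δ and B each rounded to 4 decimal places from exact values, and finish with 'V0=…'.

(0,0): Delta=0.0354 Bond=-5.3198
(1,0): Delta=0.0000 Bond=0.0000
(1,1): Delta=0.0645 Bond=-13.6452
V0=1.5199

The replicating-portfolio and risk-neutral prices coincide; use p* = (1.08−0.84)/(1.41−0.84) = 0.4211 for the latter.
Terminal payoffs: V(2,0)=0.0000, V(2,1)=0.0000, V(2,2)=10.0000
Node (1,0) S=162.1200: V=(p*·0.0000+(1−p*)·0.0000)/1.08=0.0000; Δ=(0.0000−0.0000)/(228.5892−136.1808)=0.0000; B=V−Δ·S=0.0000
Node (1,1) S=272.1300: V=(p*·10.0000+(1−p*)·0.0000)/1.08=3.8986; Δ=(10.0000−0.0000)/(383.7033−228.5892)=0.0645; B=V−Δ·S=-13.6452
Node (0,0) S=193.0000: V=(p*·3.8986+(1−p*)·0.0000)/1.08=1.5199; Δ=(3.8986−0.0000)/(272.1300−162.1200)=0.0354; B=V−Δ·S=-5.3198
The time-0 hedge costs 1.5199, which is the no-arbitrage price.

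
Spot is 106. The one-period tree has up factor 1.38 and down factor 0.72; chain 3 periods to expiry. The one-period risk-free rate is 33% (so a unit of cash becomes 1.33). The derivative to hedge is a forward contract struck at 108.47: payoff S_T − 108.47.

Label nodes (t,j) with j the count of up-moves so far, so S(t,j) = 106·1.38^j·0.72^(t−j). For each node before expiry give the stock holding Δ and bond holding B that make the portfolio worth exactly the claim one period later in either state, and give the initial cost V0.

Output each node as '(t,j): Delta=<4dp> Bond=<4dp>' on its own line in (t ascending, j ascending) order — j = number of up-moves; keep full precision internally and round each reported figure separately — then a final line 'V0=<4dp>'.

(0,0): Delta=1.0000 Bond=-46.1057
(1,0): Delta=1.0000 Bond=-61.3206
(1,1): Delta=1.0000 Bond=-61.3206
(2,0): Delta=1.0000 Bond=-81.5564
(2,1): Delta=1.0000 Bond=-81.5564
(2,2): Delta=1.0000 Bond=-81.5564
V0=59.8943

No-arbitrage ⇒ martingale measure with p* = (R−d)/(u−d) = 0.9242.
Payoff layer (t=3): V(3,0)=-68.9057, V(3,1)=-32.6384, V(3,2)=36.8738, V(3,3)=170.1056
  t=2,j=0: stock 54.9504 → up 75.8316 (V=-32.6384), down 39.5643 (V=-68.9057). Price -26.6060; hedge Δ=1.0000, bond B=-81.5564.
  t=2,j=1: stock 105.3216 → up 145.3438 (V=36.8738), down 75.8316 (V=-32.6384). Price 23.7652; hedge Δ=1.0000, bond B=-81.5564.
  t=2,j=2: stock 201.8664 → up 278.5756 (V=170.1056), down 145.3438 (V=36.8738). Price 120.3100; hedge Δ=1.0000, bond B=-81.5564.
  t=1,j=0: stock 76.3200 → up 105.3216 (V=23.7652), down 54.9504 (V=-26.6060). Price 14.9994; hedge Δ=1.0000, bond B=-61.3206.
  t=1,j=1: stock 146.2800 → up 201.8664 (V=120.3100), down 105.3216 (V=23.7652). Price 84.9594; hedge Δ=1.0000, bond B=-61.3206.
  t=0,j=0: stock 106.0000 → up 146.2800 (V=84.9594), down 76.3200 (V=14.9994). Price 59.8943; hedge Δ=1.0000, bond B=-46.1057.
Self-financing check: at every node Δ·S+B equals the discounted successor values.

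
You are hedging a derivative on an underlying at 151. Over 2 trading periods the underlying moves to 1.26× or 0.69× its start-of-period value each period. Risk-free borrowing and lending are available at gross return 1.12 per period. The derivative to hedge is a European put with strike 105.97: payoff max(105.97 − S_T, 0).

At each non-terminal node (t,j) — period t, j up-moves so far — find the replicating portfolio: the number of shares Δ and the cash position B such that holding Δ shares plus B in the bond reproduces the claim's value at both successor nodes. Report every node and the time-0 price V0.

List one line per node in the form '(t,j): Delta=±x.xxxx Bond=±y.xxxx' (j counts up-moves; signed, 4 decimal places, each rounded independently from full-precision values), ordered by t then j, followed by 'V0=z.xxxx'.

Risk-neutral probability p* = (R−d)/(u−d) = (1.12−0.69)/(1.26−0.69) = 0.7544.
Terminal payoffs: V(2,0)=34.0789, V(2,1)=0.0000, V(2,2)=0.0000
  t=1,j=0: stock 104.1900 → up 131.2794 (V=0.0000), down 71.8911 (V=34.0789). Price 7.4734; hedge Δ=-0.5738, bond B=67.2610.
  t=1,j=1: stock 190.2600 → up 239.7276 (V=0.0000), down 131.2794 (V=0.0000). Price 0.0000; hedge Δ=0.0000, bond B=0.0000.
  t=0,j=0: stock 151.0000 → up 190.2600 (V=0.0000), down 104.1900 (V=7.4734). Price 1.6389; hedge Δ=-0.0868, bond B=14.7502.
The time-0 hedge costs 1.6389, which is the no-arbitrage price.

(0,0): Delta=-0.0868 Bond=14.7502
(1,0): Delta=-0.5738 Bond=67.2610
(1,1): Delta=0.0000 Bond=0.0000
V0=1.6389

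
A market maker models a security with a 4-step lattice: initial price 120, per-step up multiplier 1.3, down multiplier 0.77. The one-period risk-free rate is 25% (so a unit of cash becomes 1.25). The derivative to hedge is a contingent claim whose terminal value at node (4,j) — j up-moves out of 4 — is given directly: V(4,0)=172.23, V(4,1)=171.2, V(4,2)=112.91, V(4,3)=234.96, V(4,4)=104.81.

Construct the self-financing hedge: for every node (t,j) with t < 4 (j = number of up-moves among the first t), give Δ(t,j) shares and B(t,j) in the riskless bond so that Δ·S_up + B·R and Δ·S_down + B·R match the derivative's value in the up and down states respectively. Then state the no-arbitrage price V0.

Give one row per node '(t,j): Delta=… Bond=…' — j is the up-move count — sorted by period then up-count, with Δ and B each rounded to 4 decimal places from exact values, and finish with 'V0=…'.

(0,0): Delta=-0.5616 Bond=125.4935
(1,0): Delta=1.1780 Bond=-3.8692
(1,1): Delta=-0.6689 Bond=173.6103
(2,0): Delta=-1.1220 Bond=158.8062
(2,1): Delta=1.3199 Bond=-21.8826
(2,2): Delta=-0.7916 Bond=241.8978
(3,0): Delta=-0.0355 Bond=138.9811
(3,1): Delta=-1.1891 Bond=204.7084
(3,2): Delta=1.4747 Bond=-51.5263
(3,3): Delta=-0.9314 Bond=339.2367
V0=58.1040

Since d<R<u, set p* = (R−d)/(u−d) = 0.9057; price each node as the discounted p*-expectation of its children.
At expiry t=4: V(4,0)=172.2300, V(4,1)=171.2000, V(4,2)=112.9100, V(4,3)=234.9600, V(4,4)=104.8100
  t=3,j=0: stock 54.7840 → up 71.2191 (V=171.2000), down 42.1836 (V=172.2300). Price 137.0377; hedge Δ=-0.0355, bond B=138.9811.
  t=3,j=1: stock 92.4924 → up 120.2401 (V=112.9100), down 71.2191 (V=171.2000). Price 94.7272; hedge Δ=-1.1891, bond B=204.7084.
  t=3,j=2: stock 156.1560 → up 203.0028 (V=234.9600), down 120.2401 (V=112.9100). Price 178.7567; hedge Δ=1.4747, bond B=-51.5263.
  t=3,j=3: stock 263.6400 → up 342.7320 (V=104.8100), down 203.0028 (V=234.9600). Price 93.6706; hedge Δ=-0.9314, bond B=339.2367.
  t=2,j=0: stock 71.1480 → up 92.4924 (V=94.7272), down 54.7840 (V=137.0377). Price 78.9750; hedge Δ=-1.1220, bond B=158.8062.
  t=2,j=1: stock 120.1200 → up 156.1560 (V=178.7567), down 92.4924 (V=94.7272). Price 136.6635; hedge Δ=1.3199, bond B=-21.8826.
  t=2,j=2: stock 202.8000 → up 263.6400 (V=93.6706), down 156.1560 (V=178.7567). Price 81.3581; hedge Δ=-0.7916, bond B=241.8978.
  t=1,j=0: stock 92.4000 → up 120.1200 (V=136.6635), down 71.1480 (V=78.9750). Price 104.9770; hedge Δ=1.1780, bond B=-3.8692.
  t=1,j=1: stock 156.0000 → up 202.8000 (V=81.3581), down 120.1200 (V=136.6635). Price 69.2605; hedge Δ=-0.6689, bond B=173.6103.
  t=0,j=0: stock 120.0000 → up 156.0000 (V=69.2605), down 92.4000 (V=104.9770). Price 58.1040; hedge Δ=-0.5616, bond B=125.4935.
The time-0 hedge costs 58.1040, which is the no-arbitrage price.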